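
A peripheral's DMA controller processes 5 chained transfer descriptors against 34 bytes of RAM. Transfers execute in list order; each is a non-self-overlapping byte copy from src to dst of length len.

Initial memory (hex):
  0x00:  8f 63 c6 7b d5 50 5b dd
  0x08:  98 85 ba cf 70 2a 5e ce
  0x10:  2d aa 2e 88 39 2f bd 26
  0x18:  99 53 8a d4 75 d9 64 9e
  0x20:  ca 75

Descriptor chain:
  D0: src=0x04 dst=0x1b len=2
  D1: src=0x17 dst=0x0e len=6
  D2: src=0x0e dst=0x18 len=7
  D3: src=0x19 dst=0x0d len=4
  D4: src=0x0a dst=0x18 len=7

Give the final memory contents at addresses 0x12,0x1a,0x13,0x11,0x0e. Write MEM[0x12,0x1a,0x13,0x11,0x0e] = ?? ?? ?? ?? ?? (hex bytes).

[0] 0x04->0x1b len=2 : d5 50
[1] 0x17->0x0e len=6 : 26 99 53 8a d5 50
[2] 0x0e->0x18 len=7 : 26 99 53 8a d5 50 39
[3] 0x19->0x0d len=4 : 99 53 8a d5
[4] 0x0a->0x18 len=7 : ba cf 70 99 53 8a d5
query mem[0x12]=0xd5, mem[0x1a]=0x70, mem[0x13]=0x50, mem[0x11]=0x8a, mem[0x0e]=0x53

MEM[0x12,0x1a,0x13,0x11,0x0e] = d5 70 50 8a 53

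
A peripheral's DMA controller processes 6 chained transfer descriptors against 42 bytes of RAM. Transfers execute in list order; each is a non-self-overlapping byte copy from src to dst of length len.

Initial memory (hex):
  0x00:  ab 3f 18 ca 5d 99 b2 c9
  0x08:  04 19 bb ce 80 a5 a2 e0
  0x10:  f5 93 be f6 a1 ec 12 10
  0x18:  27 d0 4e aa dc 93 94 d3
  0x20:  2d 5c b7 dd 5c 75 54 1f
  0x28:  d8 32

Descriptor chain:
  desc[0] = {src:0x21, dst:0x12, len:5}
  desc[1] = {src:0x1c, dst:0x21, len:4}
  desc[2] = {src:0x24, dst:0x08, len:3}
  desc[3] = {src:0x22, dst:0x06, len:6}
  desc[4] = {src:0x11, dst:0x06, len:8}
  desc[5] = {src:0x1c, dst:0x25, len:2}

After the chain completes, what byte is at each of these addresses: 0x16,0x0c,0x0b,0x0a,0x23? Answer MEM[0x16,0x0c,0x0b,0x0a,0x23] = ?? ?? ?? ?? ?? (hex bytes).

  after D0: wrote 5B at 0x12 = 5cb7dd5c75
  after D1: wrote 4B at 0x21 = dc9394d3
  after D2: wrote 3B at 0x08 = d37554
  after D3: wrote 6B at 0x06 = 9394d375541f
  after D4: wrote 8B at 0x06 = 935cb7dd5c751027
  after D5: wrote 2B at 0x25 = dc93
query mem[0x16]=0x75, mem[0x0c]=0x10, mem[0x0b]=0x75, mem[0x0a]=0x5c, mem[0x23]=0x94

MEM[0x16,0x0c,0x0b,0x0a,0x23] = 75 10 75 5c 94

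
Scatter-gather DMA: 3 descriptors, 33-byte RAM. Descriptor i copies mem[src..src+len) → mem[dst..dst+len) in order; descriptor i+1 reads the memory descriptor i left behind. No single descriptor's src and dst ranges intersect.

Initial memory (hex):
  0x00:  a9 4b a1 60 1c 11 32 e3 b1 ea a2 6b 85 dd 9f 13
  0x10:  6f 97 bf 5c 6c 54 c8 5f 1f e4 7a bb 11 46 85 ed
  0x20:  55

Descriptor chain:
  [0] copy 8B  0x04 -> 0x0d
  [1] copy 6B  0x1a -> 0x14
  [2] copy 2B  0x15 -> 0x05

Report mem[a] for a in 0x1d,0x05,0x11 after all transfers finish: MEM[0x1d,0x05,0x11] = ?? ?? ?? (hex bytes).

MEM[0x1d,0x05,0x11] = 46 bb b1

  after D0: wrote 8B at 0x0d = 1c1132e3b1eaa26b
  after D1: wrote 6B at 0x14 = 7abb114685ed
  after D2: wrote 2B at 0x05 = bb11
query mem[0x1d]=0x46, mem[0x05]=0xbb, mem[0x11]=0xb1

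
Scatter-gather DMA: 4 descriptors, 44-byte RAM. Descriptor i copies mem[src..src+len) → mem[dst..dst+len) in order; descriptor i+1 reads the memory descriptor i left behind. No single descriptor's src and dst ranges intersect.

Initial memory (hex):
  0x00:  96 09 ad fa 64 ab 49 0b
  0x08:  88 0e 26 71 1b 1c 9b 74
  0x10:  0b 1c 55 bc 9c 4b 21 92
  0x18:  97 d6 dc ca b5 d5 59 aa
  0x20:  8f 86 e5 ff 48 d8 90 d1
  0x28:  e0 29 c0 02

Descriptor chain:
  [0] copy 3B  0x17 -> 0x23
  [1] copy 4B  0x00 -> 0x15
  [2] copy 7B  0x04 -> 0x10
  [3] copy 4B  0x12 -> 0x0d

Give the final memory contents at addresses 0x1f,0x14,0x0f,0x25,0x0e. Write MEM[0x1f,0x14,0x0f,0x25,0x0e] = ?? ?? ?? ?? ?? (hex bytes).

#0 dst[0x23+3] := {0x92,0x97,0xd6}
#1 dst[0x15+4] := {0x96,0x09,0xad,0xfa}
#2 dst[0x10+7] := {0x64,0xab,0x49,0x0b,0x88,0x0e,0x26}
#3 dst[0x0d+4] := {0x49,0x0b,0x88,0x0e}
query mem[0x1f]=0xaa, mem[0x14]=0x88, mem[0x0f]=0x88, mem[0x25]=0xd6, mem[0x0e]=0x0b

MEM[0x1f,0x14,0x0f,0x25,0x0e] = aa 88 88 d6 0b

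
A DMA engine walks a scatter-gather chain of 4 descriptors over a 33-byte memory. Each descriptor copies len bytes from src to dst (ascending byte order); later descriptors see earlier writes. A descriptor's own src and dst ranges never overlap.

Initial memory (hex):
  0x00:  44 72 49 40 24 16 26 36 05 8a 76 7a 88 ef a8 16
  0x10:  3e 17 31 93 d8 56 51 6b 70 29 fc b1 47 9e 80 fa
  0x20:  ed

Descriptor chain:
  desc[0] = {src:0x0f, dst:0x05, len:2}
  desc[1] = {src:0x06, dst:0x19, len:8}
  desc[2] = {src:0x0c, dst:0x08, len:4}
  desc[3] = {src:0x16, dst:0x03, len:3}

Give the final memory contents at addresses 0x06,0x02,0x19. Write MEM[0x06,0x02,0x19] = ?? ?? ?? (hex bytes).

  after D0: wrote 2B at 0x05 = 163e
  after D1: wrote 8B at 0x19 = 3e36058a767a88ef
  after D2: wrote 4B at 0x08 = 88efa816
  after D3: wrote 3B at 0x03 = 516b70
query mem[0x06]=0x3e, mem[0x02]=0x49, mem[0x19]=0x3e

MEM[0x06,0x02,0x19] = 3e 49 3e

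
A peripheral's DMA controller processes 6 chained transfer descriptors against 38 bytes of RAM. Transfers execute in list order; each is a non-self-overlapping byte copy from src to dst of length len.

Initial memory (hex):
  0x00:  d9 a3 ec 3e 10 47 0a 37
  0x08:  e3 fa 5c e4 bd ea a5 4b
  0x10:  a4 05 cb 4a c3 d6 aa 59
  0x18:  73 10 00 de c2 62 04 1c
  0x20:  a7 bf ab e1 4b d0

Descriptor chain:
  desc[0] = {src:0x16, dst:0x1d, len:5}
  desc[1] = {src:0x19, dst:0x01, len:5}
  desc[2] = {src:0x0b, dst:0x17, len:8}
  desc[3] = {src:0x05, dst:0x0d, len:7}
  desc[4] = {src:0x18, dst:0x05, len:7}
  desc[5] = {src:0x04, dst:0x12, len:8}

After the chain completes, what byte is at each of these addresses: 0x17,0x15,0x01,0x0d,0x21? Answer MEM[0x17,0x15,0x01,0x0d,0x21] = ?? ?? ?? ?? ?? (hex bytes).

[0] 0x16->0x1d len=5 : aa 59 73 10 00
[1] 0x19->0x01 len=5 : 10 00 de c2 aa
[2] 0x0b->0x17 len=8 : e4 bd ea a5 4b a4 05 cb
[3] 0x05->0x0d len=7 : aa 0a 37 e3 fa 5c e4
[4] 0x18->0x05 len=7 : bd ea a5 4b a4 05 cb
[5] 0x04->0x12 len=8 : c2 bd ea a5 4b a4 05 cb
query mem[0x17]=0xa4, mem[0x15]=0xa5, mem[0x01]=0x10, mem[0x0d]=0xaa, mem[0x21]=0x00

MEM[0x17,0x15,0x01,0x0d,0x21] = a4 a5 10 aa 00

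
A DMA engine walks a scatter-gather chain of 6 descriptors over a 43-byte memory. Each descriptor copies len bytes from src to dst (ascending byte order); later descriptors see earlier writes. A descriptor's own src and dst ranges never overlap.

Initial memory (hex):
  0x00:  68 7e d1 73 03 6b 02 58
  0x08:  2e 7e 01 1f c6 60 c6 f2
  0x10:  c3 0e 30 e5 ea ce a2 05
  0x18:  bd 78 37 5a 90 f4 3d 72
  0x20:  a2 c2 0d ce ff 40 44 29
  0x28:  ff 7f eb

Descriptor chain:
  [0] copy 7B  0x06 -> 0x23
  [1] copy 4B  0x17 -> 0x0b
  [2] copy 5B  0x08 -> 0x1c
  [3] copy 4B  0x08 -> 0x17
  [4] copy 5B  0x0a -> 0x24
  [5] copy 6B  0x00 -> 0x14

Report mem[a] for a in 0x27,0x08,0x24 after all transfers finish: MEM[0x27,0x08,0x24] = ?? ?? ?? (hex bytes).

MEM[0x27,0x08,0x24] = 78 2e 01

  after D0: wrote 7B at 0x23 = 02582e7e011fc6
  after D1: wrote 4B at 0x0b = 05bd7837
  after D2: wrote 5B at 0x1c = 2e7e0105bd
  after D3: wrote 4B at 0x17 = 2e7e0105
  after D4: wrote 5B at 0x24 = 0105bd7837
  after D5: wrote 6B at 0x14 = 687ed173036b
query mem[0x27]=0x78, mem[0x08]=0x2e, mem[0x24]=0x01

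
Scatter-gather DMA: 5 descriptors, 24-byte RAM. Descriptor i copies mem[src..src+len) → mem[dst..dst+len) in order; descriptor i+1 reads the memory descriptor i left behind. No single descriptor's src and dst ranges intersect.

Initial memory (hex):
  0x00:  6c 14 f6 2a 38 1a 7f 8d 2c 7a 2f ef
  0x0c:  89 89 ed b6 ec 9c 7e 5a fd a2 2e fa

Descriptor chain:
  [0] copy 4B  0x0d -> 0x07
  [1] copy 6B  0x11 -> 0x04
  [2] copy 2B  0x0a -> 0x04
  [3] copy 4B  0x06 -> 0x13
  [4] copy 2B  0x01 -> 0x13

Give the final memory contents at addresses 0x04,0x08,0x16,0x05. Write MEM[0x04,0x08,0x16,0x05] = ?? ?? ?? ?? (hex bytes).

D0: mem[0x07..0x0a] <- [89 ed b6 ec]
D1: mem[0x04..0x09] <- [9c 7e 5a fd a2 2e]
D2: mem[0x04..0x05] <- [ec ef]
D3: mem[0x13..0x16] <- [5a fd a2 2e]
D4: mem[0x13..0x14] <- [14 f6]
query mem[0x04]=0xec, mem[0x08]=0xa2, mem[0x16]=0x2e, mem[0x05]=0xef

MEM[0x04,0x08,0x16,0x05] = ec a2 2e ef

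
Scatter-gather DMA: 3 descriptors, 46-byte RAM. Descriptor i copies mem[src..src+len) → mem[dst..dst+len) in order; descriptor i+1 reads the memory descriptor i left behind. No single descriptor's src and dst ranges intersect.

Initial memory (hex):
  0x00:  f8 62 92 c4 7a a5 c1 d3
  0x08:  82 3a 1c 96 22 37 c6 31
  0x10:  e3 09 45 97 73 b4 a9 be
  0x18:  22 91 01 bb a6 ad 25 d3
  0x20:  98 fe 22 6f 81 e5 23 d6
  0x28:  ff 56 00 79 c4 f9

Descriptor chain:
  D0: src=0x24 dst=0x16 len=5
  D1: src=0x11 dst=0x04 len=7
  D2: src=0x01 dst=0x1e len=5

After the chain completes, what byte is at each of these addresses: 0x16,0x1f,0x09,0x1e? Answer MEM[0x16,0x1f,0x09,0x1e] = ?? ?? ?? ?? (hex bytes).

#0 dst[0x16+5] := {0x81,0xe5,0x23,0xd6,0xff}
#1 dst[0x04+7] := {0x09,0x45,0x97,0x73,0xb4,0x81,0xe5}
#2 dst[0x1e+5] := {0x62,0x92,0xc4,0x09,0x45}
query mem[0x16]=0x81, mem[0x1f]=0x92, mem[0x09]=0x81, mem[0x1e]=0x62

MEM[0x16,0x1f,0x09,0x1e] = 81 92 81 62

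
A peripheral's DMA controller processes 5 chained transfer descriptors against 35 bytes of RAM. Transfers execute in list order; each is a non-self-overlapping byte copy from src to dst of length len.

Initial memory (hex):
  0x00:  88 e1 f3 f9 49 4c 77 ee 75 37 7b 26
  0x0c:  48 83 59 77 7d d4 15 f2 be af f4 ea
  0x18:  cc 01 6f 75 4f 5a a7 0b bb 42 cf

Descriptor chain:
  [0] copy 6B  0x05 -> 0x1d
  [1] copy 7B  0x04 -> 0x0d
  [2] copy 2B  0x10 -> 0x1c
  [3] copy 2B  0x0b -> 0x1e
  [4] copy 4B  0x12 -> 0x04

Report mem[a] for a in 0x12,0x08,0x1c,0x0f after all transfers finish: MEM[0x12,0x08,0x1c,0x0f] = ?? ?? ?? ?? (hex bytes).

#0 dst[0x1d+6] := {0x4c,0x77,0xee,0x75,0x37,0x7b}
#1 dst[0x0d+7] := {0x49,0x4c,0x77,0xee,0x75,0x37,0x7b}
#2 dst[0x1c+2] := {0xee,0x75}
#3 dst[0x1e+2] := {0x26,0x48}
#4 dst[0x04+4] := {0x37,0x7b,0xbe,0xaf}
query mem[0x12]=0x37, mem[0x08]=0x75, mem[0x1c]=0xee, mem[0x0f]=0x77

MEM[0x12,0x08,0x1c,0x0f] = 37 75 ee 77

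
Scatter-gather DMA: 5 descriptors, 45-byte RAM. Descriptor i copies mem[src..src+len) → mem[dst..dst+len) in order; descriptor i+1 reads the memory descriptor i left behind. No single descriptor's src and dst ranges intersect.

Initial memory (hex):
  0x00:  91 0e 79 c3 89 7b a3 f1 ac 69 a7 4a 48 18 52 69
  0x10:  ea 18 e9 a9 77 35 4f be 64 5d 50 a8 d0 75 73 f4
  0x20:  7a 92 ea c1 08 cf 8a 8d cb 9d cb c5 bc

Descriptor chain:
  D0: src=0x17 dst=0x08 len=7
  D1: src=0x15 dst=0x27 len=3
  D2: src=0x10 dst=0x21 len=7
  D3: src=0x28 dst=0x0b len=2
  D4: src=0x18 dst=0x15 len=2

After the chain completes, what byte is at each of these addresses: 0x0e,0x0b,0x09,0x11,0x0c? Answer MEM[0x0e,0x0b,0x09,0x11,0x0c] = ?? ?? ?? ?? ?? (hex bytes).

MEM[0x0e,0x0b,0x09,0x11,0x0c] = 75 4f 64 18 be

#0 dst[0x08+7] := {0xbe,0x64,0x5d,0x50,0xa8,0xd0,0x75}
#1 dst[0x27+3] := {0x35,0x4f,0xbe}
#2 dst[0x21+7] := {0xea,0x18,0xe9,0xa9,0x77,0x35,0x4f}
#3 dst[0x0b+2] := {0x4f,0xbe}
#4 dst[0x15+2] := {0x64,0x5d}
query mem[0x0e]=0x75, mem[0x0b]=0x4f, mem[0x09]=0x64, mem[0x11]=0x18, mem[0x0c]=0xbe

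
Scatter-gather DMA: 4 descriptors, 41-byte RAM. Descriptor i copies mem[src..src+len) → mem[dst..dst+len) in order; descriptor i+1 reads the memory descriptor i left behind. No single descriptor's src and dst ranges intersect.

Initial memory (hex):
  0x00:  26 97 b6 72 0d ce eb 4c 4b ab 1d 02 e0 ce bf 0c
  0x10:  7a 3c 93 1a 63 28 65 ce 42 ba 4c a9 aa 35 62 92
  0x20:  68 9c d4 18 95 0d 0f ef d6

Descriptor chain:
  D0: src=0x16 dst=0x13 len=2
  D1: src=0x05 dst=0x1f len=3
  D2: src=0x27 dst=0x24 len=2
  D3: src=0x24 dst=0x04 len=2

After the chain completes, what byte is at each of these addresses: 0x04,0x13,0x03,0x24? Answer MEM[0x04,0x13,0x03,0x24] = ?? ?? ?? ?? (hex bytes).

MEM[0x04,0x13,0x03,0x24] = ef 65 72 ef

  after D0: wrote 2B at 0x13 = 65ce
  after D1: wrote 3B at 0x1f = ceeb4c
  after D2: wrote 2B at 0x24 = efd6
  after D3: wrote 2B at 0x04 = efd6
query mem[0x04]=0xef, mem[0x13]=0x65, mem[0x03]=0x72, mem[0x24]=0xef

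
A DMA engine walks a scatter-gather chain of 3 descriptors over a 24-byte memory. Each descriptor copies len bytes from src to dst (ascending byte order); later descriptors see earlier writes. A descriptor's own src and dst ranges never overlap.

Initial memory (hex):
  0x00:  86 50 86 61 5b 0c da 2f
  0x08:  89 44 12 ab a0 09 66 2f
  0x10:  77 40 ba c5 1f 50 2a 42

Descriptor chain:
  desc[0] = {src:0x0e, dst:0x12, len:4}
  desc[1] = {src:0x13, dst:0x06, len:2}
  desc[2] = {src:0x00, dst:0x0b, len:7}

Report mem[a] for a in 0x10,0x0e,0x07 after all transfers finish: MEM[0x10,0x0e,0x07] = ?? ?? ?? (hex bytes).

D0: mem[0x12..0x15] <- [66 2f 77 40]
D1: mem[0x06..0x07] <- [2f 77]
D2: mem[0x0b..0x11] <- [86 50 86 61 5b 0c 2f]
query mem[0x10]=0x0c, mem[0x0e]=0x61, mem[0x07]=0x77

MEM[0x10,0x0e,0x07] = 0c 61 77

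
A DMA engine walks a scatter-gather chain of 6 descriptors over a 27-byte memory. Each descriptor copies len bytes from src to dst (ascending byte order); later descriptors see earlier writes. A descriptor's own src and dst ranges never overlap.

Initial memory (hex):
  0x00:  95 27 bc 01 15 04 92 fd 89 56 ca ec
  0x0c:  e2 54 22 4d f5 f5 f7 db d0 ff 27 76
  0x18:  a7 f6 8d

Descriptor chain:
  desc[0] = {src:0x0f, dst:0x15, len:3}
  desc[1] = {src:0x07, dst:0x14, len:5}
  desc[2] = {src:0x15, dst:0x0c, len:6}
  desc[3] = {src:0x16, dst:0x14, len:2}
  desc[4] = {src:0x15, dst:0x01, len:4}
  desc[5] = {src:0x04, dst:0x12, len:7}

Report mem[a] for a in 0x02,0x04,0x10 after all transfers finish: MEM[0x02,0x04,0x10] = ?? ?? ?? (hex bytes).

MEM[0x02,0x04,0x10] = 56 ec f6

D0: mem[0x15..0x17] <- [4d f5 f5]
D1: mem[0x14..0x18] <- [fd 89 56 ca ec]
D2: mem[0x0c..0x11] <- [89 56 ca ec f6 8d]
D3: mem[0x14..0x15] <- [56 ca]
D4: mem[0x01..0x04] <- [ca 56 ca ec]
D5: mem[0x12..0x18] <- [ec 04 92 fd 89 56 ca]
query mem[0x02]=0x56, mem[0x04]=0xec, mem[0x10]=0xf6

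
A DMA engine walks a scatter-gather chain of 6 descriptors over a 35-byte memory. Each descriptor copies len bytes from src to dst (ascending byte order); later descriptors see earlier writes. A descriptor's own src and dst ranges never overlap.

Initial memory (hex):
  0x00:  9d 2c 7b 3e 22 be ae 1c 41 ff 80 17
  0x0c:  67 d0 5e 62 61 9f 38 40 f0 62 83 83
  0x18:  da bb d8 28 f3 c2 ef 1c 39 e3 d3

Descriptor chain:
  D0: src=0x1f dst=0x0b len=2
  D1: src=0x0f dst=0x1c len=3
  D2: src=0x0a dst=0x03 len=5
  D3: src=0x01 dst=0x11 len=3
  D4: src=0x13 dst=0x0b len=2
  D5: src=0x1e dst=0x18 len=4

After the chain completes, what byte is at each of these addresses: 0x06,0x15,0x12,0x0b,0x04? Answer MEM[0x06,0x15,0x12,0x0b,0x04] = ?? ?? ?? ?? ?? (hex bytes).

D0: mem[0x0b..0x0c] <- [1c 39]
D1: mem[0x1c..0x1e] <- [62 61 9f]
D2: mem[0x03..0x07] <- [80 1c 39 d0 5e]
D3: mem[0x11..0x13] <- [2c 7b 80]
D4: mem[0x0b..0x0c] <- [80 f0]
D5: mem[0x18..0x1b] <- [9f 1c 39 e3]
query mem[0x06]=0xd0, mem[0x15]=0x62, mem[0x12]=0x7b, mem[0x0b]=0x80, mem[0x04]=0x1c

MEM[0x06,0x15,0x12,0x0b,0x04] = d0 62 7b 80 1c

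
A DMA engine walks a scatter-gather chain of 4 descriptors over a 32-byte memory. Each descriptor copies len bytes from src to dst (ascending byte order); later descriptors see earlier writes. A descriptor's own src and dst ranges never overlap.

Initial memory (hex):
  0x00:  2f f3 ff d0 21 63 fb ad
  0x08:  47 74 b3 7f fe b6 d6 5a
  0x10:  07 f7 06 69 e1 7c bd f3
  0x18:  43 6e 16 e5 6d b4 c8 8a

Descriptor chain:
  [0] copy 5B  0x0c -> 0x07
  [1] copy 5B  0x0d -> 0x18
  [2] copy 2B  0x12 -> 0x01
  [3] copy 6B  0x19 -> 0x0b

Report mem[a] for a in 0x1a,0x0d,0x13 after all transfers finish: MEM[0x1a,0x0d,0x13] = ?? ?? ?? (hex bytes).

MEM[0x1a,0x0d,0x13] = 5a 07 69

[0] 0x0c->0x07 len=5 : fe b6 d6 5a 07
[1] 0x0d->0x18 len=5 : b6 d6 5a 07 f7
[2] 0x12->0x01 len=2 : 06 69
[3] 0x19->0x0b len=6 : d6 5a 07 f7 b4 c8
query mem[0x1a]=0x5a, mem[0x0d]=0x07, mem[0x13]=0x69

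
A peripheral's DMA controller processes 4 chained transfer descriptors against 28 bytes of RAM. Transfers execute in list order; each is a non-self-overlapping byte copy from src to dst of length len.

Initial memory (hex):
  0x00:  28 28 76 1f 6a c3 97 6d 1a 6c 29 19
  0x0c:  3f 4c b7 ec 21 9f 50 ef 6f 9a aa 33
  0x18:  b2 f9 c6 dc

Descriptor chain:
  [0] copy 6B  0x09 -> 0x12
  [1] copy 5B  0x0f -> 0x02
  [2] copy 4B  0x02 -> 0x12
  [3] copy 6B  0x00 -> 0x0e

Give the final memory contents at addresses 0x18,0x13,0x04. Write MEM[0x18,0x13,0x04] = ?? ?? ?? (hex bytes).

#0 dst[0x12+6] := {0x6c,0x29,0x19,0x3f,0x4c,0xb7}
#1 dst[0x02+5] := {0xec,0x21,0x9f,0x6c,0x29}
#2 dst[0x12+4] := {0xec,0x21,0x9f,0x6c}
#3 dst[0x0e+6] := {0x28,0x28,0xec,0x21,0x9f,0x6c}
query mem[0x18]=0xb2, mem[0x13]=0x6c, mem[0x04]=0x9f

MEM[0x18,0x13,0x04] = b2 6c 9f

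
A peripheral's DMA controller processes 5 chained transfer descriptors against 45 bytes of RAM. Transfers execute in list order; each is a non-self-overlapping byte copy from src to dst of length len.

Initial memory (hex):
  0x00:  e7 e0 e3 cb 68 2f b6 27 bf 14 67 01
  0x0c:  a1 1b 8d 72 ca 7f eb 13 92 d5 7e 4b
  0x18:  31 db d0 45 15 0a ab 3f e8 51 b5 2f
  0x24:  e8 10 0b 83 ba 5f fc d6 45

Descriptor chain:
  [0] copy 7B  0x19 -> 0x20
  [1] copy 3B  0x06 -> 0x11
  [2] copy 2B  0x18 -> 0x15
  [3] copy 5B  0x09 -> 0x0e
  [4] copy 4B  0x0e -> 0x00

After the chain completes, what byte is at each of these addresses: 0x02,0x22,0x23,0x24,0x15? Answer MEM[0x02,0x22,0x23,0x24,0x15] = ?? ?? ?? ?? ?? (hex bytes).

MEM[0x02,0x22,0x23,0x24,0x15] = 01 45 15 0a 31

  after D0: wrote 7B at 0x20 = dbd045150aab3f
  after D1: wrote 3B at 0x11 = b627bf
  after D2: wrote 2B at 0x15 = 31db
  after D3: wrote 5B at 0x0e = 146701a11b
  after D4: wrote 4B at 0x00 = 146701a1
query mem[0x02]=0x01, mem[0x22]=0x45, mem[0x23]=0x15, mem[0x24]=0x0a, mem[0x15]=0x31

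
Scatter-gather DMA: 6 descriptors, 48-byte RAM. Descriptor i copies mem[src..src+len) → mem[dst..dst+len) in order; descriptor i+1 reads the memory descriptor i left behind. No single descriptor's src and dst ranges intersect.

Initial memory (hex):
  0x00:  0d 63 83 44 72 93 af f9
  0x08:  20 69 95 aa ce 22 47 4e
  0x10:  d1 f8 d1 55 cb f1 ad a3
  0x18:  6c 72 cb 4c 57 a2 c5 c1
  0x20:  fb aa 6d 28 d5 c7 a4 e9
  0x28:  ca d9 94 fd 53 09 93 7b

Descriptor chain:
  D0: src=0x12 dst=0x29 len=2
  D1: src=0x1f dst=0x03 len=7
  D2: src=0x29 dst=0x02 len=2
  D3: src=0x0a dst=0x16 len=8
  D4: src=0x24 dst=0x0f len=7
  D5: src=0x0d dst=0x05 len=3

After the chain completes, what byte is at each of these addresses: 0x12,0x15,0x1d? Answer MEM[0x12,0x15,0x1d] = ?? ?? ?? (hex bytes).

MEM[0x12,0x15,0x1d] = e9 55 f8

#0 dst[0x29+2] := {0xd1,0x55}
#1 dst[0x03+7] := {0xc1,0xfb,0xaa,0x6d,0x28,0xd5,0xc7}
#2 dst[0x02+2] := {0xd1,0x55}
#3 dst[0x16+8] := {0x95,0xaa,0xce,0x22,0x47,0x4e,0xd1,0xf8}
#4 dst[0x0f+7] := {0xd5,0xc7,0xa4,0xe9,0xca,0xd1,0x55}
#5 dst[0x05+3] := {0x22,0x47,0xd5}
query mem[0x12]=0xe9, mem[0x15]=0x55, mem[0x1d]=0xf8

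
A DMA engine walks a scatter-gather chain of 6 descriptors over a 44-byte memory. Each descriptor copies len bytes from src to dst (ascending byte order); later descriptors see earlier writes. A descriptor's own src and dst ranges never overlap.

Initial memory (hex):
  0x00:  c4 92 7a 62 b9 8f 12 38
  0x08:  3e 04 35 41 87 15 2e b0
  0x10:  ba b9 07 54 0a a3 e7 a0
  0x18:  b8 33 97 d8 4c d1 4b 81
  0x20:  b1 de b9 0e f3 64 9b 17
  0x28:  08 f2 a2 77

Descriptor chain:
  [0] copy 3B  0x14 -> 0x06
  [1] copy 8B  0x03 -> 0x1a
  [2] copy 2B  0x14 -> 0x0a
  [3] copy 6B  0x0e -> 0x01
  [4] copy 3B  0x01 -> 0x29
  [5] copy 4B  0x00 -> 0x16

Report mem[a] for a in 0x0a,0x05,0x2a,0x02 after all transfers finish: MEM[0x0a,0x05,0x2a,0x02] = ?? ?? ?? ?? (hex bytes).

[0] 0x14->0x06 len=3 : 0a a3 e7
[1] 0x03->0x1a len=8 : 62 b9 8f 0a a3 e7 04 35
[2] 0x14->0x0a len=2 : 0a a3
[3] 0x0e->0x01 len=6 : 2e b0 ba b9 07 54
[4] 0x01->0x29 len=3 : 2e b0 ba
[5] 0x00->0x16 len=4 : c4 2e b0 ba
query mem[0x0a]=0x0a, mem[0x05]=0x07, mem[0x2a]=0xb0, mem[0x02]=0xb0

MEM[0x0a,0x05,0x2a,0x02] = 0a 07 b0 b0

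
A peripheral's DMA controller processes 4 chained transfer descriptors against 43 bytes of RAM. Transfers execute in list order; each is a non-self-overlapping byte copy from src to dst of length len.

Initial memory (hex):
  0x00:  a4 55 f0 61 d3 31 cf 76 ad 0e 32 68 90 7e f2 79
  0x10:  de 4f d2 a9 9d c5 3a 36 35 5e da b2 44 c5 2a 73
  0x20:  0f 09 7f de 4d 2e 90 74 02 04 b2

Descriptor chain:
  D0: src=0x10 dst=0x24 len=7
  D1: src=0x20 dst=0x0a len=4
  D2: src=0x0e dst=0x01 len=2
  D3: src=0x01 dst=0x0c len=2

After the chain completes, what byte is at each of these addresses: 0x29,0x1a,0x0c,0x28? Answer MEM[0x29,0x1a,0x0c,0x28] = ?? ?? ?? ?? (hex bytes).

MEM[0x29,0x1a,0x0c,0x28] = c5 da f2 9d

#0 dst[0x24+7] := {0xde,0x4f,0xd2,0xa9,0x9d,0xc5,0x3a}
#1 dst[0x0a+4] := {0x0f,0x09,0x7f,0xde}
#2 dst[0x01+2] := {0xf2,0x79}
#3 dst[0x0c+2] := {0xf2,0x79}
query mem[0x29]=0xc5, mem[0x1a]=0xda, mem[0x0c]=0xf2, mem[0x28]=0x9d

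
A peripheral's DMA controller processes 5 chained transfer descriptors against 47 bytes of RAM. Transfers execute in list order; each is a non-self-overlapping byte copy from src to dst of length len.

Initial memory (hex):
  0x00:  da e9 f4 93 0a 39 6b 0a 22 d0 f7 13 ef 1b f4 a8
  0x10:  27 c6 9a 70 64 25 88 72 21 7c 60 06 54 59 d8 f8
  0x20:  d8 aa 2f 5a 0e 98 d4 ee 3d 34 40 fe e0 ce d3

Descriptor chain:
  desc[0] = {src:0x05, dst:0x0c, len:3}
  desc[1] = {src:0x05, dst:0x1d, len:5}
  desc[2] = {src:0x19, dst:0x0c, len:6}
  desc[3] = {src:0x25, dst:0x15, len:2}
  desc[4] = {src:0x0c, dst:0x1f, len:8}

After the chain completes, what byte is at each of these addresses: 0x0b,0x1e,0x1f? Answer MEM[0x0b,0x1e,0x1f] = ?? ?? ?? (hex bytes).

MEM[0x0b,0x1e,0x1f] = 13 6b 7c

[0] 0x05->0x0c len=3 : 39 6b 0a
[1] 0x05->0x1d len=5 : 39 6b 0a 22 d0
[2] 0x19->0x0c len=6 : 7c 60 06 54 39 6b
[3] 0x25->0x15 len=2 : 98 d4
[4] 0x0c->0x1f len=8 : 7c 60 06 54 39 6b 9a 70
query mem[0x0b]=0x13, mem[0x1e]=0x6b, mem[0x1f]=0x7c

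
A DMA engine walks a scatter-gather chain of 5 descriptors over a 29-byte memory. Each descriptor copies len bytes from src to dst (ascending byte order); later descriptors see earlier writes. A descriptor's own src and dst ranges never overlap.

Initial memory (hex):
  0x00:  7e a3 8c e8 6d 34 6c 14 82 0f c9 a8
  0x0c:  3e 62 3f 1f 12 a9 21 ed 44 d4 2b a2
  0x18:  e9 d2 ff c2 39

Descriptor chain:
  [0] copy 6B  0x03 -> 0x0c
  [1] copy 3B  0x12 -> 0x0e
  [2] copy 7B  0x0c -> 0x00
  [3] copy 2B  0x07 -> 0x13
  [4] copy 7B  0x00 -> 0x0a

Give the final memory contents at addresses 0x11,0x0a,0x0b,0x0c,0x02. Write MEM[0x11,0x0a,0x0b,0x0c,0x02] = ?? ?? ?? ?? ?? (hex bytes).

MEM[0x11,0x0a,0x0b,0x0c,0x02] = 82 e8 6d 21 21

[0] 0x03->0x0c len=6 : e8 6d 34 6c 14 82
[1] 0x12->0x0e len=3 : 21 ed 44
[2] 0x0c->0x00 len=7 : e8 6d 21 ed 44 82 21
[3] 0x07->0x13 len=2 : 14 82
[4] 0x00->0x0a len=7 : e8 6d 21 ed 44 82 21
query mem[0x11]=0x82, mem[0x0a]=0xe8, mem[0x0b]=0x6d, mem[0x0c]=0x21, mem[0x02]=0x21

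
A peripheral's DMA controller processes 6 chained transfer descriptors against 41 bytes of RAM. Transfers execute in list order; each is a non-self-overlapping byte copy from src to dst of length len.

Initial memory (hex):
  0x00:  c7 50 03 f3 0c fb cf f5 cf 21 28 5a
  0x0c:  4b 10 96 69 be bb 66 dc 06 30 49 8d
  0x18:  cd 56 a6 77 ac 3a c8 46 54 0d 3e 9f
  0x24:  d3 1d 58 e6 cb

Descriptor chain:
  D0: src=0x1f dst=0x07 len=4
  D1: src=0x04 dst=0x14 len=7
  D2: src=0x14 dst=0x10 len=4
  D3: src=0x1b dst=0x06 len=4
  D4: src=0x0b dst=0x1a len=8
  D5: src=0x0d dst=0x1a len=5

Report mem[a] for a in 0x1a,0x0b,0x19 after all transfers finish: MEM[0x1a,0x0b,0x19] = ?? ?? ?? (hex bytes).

#0 dst[0x07+4] := {0x46,0x54,0x0d,0x3e}
#1 dst[0x14+7] := {0x0c,0xfb,0xcf,0x46,0x54,0x0d,0x3e}
#2 dst[0x10+4] := {0x0c,0xfb,0xcf,0x46}
#3 dst[0x06+4] := {0x77,0xac,0x3a,0xc8}
#4 dst[0x1a+8] := {0x5a,0x4b,0x10,0x96,0x69,0x0c,0xfb,0xcf}
#5 dst[0x1a+5] := {0x10,0x96,0x69,0x0c,0xfb}
query mem[0x1a]=0x10, mem[0x0b]=0x5a, mem[0x19]=0x0d

MEM[0x1a,0x0b,0x19] = 10 5a 0d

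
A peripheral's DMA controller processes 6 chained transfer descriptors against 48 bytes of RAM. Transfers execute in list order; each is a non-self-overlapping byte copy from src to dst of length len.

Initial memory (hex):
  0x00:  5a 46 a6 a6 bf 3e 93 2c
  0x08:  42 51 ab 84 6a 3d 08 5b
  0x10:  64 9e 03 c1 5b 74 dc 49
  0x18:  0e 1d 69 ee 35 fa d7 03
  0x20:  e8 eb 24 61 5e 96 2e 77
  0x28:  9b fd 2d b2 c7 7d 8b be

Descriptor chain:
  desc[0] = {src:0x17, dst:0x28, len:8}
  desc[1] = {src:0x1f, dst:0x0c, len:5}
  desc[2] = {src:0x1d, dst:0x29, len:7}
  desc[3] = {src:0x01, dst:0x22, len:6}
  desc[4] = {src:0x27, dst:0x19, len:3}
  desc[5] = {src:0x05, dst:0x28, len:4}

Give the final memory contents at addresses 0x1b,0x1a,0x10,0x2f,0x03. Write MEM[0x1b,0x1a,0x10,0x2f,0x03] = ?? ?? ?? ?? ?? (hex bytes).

MEM[0x1b,0x1a,0x10,0x2f,0x03] = fa 49 61 61 a6

D0: mem[0x28..0x2f] <- [49 0e 1d 69 ee 35 fa d7]
D1: mem[0x0c..0x10] <- [03 e8 eb 24 61]
D2: mem[0x29..0x2f] <- [fa d7 03 e8 eb 24 61]
D3: mem[0x22..0x27] <- [46 a6 a6 bf 3e 93]
D4: mem[0x19..0x1b] <- [93 49 fa]
D5: mem[0x28..0x2b] <- [3e 93 2c 42]
query mem[0x1b]=0xfa, mem[0x1a]=0x49, mem[0x10]=0x61, mem[0x2f]=0x61, mem[0x03]=0xa6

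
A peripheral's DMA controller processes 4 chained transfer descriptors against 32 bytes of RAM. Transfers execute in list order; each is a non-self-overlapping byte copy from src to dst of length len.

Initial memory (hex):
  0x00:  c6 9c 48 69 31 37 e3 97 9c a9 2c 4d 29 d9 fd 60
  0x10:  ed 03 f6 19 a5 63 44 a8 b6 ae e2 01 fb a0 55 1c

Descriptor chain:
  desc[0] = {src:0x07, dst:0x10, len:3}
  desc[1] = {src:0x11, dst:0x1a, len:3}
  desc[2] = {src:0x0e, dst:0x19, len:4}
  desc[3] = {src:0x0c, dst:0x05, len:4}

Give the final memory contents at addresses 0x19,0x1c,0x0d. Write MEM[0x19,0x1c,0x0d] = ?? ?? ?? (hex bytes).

MEM[0x19,0x1c,0x0d] = fd 9c d9

D0: mem[0x10..0x12] <- [97 9c a9]
D1: mem[0x1a..0x1c] <- [9c a9 19]
D2: mem[0x19..0x1c] <- [fd 60 97 9c]
D3: mem[0x05..0x08] <- [29 d9 fd 60]
query mem[0x19]=0xfd, mem[0x1c]=0x9c, mem[0x0d]=0xd9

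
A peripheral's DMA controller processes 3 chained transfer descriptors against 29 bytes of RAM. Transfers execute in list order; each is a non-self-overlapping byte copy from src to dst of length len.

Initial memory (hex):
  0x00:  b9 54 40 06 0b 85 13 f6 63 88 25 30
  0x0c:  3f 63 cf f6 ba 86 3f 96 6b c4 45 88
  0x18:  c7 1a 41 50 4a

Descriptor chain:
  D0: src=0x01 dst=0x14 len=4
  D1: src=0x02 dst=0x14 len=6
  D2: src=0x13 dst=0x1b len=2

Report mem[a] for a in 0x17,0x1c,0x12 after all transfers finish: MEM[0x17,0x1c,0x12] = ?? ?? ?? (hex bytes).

[0] 0x01->0x14 len=4 : 54 40 06 0b
[1] 0x02->0x14 len=6 : 40 06 0b 85 13 f6
[2] 0x13->0x1b len=2 : 96 40
query mem[0x17]=0x85, mem[0x1c]=0x40, mem[0x12]=0x3f

MEM[0x17,0x1c,0x12] = 85 40 3f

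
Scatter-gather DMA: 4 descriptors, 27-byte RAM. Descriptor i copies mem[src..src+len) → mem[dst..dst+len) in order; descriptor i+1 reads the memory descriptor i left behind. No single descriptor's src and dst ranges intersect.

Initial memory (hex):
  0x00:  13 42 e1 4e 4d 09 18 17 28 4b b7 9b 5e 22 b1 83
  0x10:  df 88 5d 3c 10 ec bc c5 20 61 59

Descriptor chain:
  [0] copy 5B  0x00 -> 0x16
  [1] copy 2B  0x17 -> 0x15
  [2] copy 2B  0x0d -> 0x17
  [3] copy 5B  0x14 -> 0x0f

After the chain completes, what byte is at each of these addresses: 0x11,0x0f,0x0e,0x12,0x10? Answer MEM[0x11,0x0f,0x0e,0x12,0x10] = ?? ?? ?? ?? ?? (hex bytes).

  after D0: wrote 5B at 0x16 = 1342e14e4d
  after D1: wrote 2B at 0x15 = 42e1
  after D2: wrote 2B at 0x17 = 22b1
  after D3: wrote 5B at 0x0f = 1042e122b1
query mem[0x11]=0xe1, mem[0x0f]=0x10, mem[0x0e]=0xb1, mem[0x12]=0x22, mem[0x10]=0x42

MEM[0x11,0x0f,0x0e,0x12,0x10] = e1 10 b1 22 42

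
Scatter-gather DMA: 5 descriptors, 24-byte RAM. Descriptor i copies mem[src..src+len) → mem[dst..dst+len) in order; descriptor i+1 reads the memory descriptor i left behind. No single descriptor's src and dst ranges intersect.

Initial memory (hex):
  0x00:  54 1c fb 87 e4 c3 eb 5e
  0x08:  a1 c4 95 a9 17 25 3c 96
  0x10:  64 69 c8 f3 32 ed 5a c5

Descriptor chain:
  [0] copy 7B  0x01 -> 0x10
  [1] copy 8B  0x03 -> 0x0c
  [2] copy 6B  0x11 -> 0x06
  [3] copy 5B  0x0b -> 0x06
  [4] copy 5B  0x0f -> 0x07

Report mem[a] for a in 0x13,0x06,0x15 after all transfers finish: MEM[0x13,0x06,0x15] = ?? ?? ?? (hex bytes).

MEM[0x13,0x06,0x15] = 95 5e eb

  after D0: wrote 7B at 0x10 = 1cfb87e4c3eb5e
  after D1: wrote 8B at 0x0c = 87e4c3eb5ea1c495
  after D2: wrote 6B at 0x06 = a1c495c3eb5e
  after D3: wrote 5B at 0x06 = 5e87e4c3eb
  after D4: wrote 5B at 0x07 = eb5ea1c495
query mem[0x13]=0x95, mem[0x06]=0x5e, mem[0x15]=0xeb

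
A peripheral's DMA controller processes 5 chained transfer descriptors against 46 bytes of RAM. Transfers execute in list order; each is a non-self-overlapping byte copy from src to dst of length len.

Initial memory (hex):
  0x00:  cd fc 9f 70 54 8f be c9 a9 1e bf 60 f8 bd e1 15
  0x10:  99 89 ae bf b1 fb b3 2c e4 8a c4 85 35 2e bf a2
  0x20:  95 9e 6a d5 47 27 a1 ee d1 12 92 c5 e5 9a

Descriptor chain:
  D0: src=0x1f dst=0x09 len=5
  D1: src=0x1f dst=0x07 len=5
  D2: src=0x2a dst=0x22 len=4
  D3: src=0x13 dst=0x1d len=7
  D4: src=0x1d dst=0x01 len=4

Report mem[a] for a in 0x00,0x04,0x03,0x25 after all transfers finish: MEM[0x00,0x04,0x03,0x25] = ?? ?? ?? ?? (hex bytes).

  after D0: wrote 5B at 0x09 = a2959e6ad5
  after D1: wrote 5B at 0x07 = a2959e6ad5
  after D2: wrote 4B at 0x22 = 92c5e59a
  after D3: wrote 7B at 0x1d = bfb1fbb32ce48a
  after D4: wrote 4B at 0x01 = bfb1fbb3
query mem[0x00]=0xcd, mem[0x04]=0xb3, mem[0x03]=0xfb, mem[0x25]=0x9a

MEM[0x00,0x04,0x03,0x25] = cd b3 fb 9a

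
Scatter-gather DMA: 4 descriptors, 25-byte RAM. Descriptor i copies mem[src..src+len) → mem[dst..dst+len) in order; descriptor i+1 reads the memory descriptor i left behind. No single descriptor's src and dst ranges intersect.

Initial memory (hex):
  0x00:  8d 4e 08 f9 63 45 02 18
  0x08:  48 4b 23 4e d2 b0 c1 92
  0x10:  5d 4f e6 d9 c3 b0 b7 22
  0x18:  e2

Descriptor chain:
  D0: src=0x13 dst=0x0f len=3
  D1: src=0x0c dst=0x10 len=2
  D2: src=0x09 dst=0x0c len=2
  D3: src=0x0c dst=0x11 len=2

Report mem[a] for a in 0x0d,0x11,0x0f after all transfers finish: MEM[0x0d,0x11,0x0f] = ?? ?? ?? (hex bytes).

MEM[0x0d,0x11,0x0f] = 23 4b d9

D0: mem[0x0f..0x11] <- [d9 c3 b0]
D1: mem[0x10..0x11] <- [d2 b0]
D2: mem[0x0c..0x0d] <- [4b 23]
D3: mem[0x11..0x12] <- [4b 23]
query mem[0x0d]=0x23, mem[0x11]=0x4b, mem[0x0f]=0xd9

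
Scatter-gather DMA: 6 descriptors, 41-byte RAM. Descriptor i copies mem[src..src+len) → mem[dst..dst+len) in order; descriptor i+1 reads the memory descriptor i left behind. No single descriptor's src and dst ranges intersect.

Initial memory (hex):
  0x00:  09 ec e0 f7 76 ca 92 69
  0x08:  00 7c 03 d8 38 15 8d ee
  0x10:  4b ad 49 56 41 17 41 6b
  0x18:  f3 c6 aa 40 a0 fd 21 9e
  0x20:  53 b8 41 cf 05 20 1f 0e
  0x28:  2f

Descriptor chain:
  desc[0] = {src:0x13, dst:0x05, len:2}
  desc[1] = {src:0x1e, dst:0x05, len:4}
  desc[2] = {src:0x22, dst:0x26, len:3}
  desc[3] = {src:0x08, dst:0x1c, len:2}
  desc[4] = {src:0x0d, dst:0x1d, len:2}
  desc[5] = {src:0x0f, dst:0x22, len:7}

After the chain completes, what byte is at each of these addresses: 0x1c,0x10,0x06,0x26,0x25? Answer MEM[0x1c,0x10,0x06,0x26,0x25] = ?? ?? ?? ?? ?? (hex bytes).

MEM[0x1c,0x10,0x06,0x26,0x25] = b8 4b 9e 56 49

  after D0: wrote 2B at 0x05 = 5641
  after D1: wrote 4B at 0x05 = 219e53b8
  after D2: wrote 3B at 0x26 = 41cf05
  after D3: wrote 2B at 0x1c = b87c
  after D4: wrote 2B at 0x1d = 158d
  after D5: wrote 7B at 0x22 = ee4bad49564117
query mem[0x1c]=0xb8, mem[0x10]=0x4b, mem[0x06]=0x9e, mem[0x26]=0x56, mem[0x25]=0x49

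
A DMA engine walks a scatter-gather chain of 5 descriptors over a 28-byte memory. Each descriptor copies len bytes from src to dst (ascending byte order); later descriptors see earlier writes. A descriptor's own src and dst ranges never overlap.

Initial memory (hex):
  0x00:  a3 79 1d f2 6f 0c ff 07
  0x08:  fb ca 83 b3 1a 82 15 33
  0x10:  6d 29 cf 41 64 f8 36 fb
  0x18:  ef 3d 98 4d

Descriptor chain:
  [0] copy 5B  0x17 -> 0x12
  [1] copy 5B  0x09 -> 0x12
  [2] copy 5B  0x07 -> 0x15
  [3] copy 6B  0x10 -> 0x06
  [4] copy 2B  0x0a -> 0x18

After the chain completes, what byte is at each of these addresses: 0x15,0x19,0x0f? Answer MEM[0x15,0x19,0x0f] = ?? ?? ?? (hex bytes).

#0 dst[0x12+5] := {0xfb,0xef,0x3d,0x98,0x4d}
#1 dst[0x12+5] := {0xca,0x83,0xb3,0x1a,0x82}
#2 dst[0x15+5] := {0x07,0xfb,0xca,0x83,0xb3}
#3 dst[0x06+6] := {0x6d,0x29,0xca,0x83,0xb3,0x07}
#4 dst[0x18+2] := {0xb3,0x07}
query mem[0x15]=0x07, mem[0x19]=0x07, mem[0x0f]=0x33

MEM[0x15,0x19,0x0f] = 07 07 33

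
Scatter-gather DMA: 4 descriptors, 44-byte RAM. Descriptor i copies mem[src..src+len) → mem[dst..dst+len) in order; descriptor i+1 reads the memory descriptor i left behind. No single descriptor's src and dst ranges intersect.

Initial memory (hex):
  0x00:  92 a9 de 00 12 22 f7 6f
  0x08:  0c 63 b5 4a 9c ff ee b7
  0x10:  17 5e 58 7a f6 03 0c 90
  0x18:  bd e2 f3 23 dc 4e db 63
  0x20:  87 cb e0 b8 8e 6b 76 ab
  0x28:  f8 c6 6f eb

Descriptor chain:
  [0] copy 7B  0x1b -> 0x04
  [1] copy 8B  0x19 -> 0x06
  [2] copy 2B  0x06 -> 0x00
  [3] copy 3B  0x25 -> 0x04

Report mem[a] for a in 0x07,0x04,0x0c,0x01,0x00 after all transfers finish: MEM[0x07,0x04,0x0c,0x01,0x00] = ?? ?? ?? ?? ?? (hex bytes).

MEM[0x07,0x04,0x0c,0x01,0x00] = f3 6b 63 f3 e2

[0] 0x1b->0x04 len=7 : 23 dc 4e db 63 87 cb
[1] 0x19->0x06 len=8 : e2 f3 23 dc 4e db 63 87
[2] 0x06->0x00 len=2 : e2 f3
[3] 0x25->0x04 len=3 : 6b 76 ab
query mem[0x07]=0xf3, mem[0x04]=0x6b, mem[0x0c]=0x63, mem[0x01]=0xf3, mem[0x00]=0xe2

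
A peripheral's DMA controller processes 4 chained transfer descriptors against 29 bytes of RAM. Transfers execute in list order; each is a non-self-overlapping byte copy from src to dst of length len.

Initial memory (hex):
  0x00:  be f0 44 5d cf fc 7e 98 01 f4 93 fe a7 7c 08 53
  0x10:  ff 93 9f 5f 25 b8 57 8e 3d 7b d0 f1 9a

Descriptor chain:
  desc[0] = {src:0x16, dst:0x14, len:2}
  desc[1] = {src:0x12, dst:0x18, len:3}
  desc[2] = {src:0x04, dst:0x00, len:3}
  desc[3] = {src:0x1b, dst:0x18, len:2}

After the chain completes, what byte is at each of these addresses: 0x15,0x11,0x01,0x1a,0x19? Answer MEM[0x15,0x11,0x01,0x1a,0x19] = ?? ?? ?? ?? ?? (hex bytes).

MEM[0x15,0x11,0x01,0x1a,0x19] = 8e 93 fc 57 9a

#0 dst[0x14+2] := {0x57,0x8e}
#1 dst[0x18+3] := {0x9f,0x5f,0x57}
#2 dst[0x00+3] := {0xcf,0xfc,0x7e}
#3 dst[0x18+2] := {0xf1,0x9a}
query mem[0x15]=0x8e, mem[0x11]=0x93, mem[0x01]=0xfc, mem[0x1a]=0x57, mem[0x19]=0x9a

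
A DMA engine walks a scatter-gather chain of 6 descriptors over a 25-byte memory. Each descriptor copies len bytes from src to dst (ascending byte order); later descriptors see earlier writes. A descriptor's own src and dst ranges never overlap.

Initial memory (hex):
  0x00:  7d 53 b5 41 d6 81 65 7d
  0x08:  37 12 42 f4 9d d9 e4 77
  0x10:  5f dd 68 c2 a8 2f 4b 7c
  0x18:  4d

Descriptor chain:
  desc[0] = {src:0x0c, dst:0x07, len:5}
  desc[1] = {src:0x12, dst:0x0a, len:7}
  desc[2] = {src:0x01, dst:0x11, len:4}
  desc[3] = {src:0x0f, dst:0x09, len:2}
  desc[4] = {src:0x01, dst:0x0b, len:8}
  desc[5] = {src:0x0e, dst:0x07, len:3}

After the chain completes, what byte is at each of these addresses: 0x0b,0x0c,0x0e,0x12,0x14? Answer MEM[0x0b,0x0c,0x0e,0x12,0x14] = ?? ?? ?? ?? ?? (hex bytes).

MEM[0x0b,0x0c,0x0e,0x12,0x14] = 53 b5 d6 d9 d6

[0] 0x0c->0x07 len=5 : 9d d9 e4 77 5f
[1] 0x12->0x0a len=7 : 68 c2 a8 2f 4b 7c 4d
[2] 0x01->0x11 len=4 : 53 b5 41 d6
[3] 0x0f->0x09 len=2 : 7c 4d
[4] 0x01->0x0b len=8 : 53 b5 41 d6 81 65 9d d9
[5] 0x0e->0x07 len=3 : d6 81 65
query mem[0x0b]=0x53, mem[0x0c]=0xb5, mem[0x0e]=0xd6, mem[0x12]=0xd9, mem[0x14]=0xd6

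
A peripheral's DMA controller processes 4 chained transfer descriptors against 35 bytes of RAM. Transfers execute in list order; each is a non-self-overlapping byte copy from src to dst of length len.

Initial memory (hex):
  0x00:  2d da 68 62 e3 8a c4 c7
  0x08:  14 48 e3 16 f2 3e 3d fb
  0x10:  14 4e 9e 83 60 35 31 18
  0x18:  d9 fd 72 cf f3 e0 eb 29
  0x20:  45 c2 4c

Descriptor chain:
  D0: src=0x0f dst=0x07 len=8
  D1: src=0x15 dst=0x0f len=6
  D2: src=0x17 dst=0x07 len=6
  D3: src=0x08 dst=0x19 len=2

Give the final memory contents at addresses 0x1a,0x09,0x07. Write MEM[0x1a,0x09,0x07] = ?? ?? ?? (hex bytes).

  after D0: wrote 8B at 0x07 = fb144e9e83603531
  after D1: wrote 6B at 0x0f = 353118d9fd72
  after D2: wrote 6B at 0x07 = 18d9fd72cff3
  after D3: wrote 2B at 0x19 = d9fd
query mem[0x1a]=0xfd, mem[0x09]=0xfd, mem[0x07]=0x18

MEM[0x1a,0x09,0x07] = fd fd 18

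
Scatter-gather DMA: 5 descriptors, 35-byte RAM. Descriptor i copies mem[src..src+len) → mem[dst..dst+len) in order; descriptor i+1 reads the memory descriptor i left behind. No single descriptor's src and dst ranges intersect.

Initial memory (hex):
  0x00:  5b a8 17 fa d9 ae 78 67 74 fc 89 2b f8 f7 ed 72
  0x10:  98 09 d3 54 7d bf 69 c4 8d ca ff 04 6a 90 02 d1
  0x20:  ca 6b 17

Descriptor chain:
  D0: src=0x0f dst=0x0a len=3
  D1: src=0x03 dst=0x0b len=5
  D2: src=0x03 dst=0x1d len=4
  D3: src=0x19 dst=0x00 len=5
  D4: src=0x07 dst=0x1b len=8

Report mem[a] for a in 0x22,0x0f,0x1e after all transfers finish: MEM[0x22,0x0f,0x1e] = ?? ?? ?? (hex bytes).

#0 dst[0x0a+3] := {0x72,0x98,0x09}
#1 dst[0x0b+5] := {0xfa,0xd9,0xae,0x78,0x67}
#2 dst[0x1d+4] := {0xfa,0xd9,0xae,0x78}
#3 dst[0x00+5] := {0xca,0xff,0x04,0x6a,0xfa}
#4 dst[0x1b+8] := {0x67,0x74,0xfc,0x72,0xfa,0xd9,0xae,0x78}
query mem[0x22]=0x78, mem[0x0f]=0x67, mem[0x1e]=0x72

MEM[0x22,0x0f,0x1e] = 78 67 72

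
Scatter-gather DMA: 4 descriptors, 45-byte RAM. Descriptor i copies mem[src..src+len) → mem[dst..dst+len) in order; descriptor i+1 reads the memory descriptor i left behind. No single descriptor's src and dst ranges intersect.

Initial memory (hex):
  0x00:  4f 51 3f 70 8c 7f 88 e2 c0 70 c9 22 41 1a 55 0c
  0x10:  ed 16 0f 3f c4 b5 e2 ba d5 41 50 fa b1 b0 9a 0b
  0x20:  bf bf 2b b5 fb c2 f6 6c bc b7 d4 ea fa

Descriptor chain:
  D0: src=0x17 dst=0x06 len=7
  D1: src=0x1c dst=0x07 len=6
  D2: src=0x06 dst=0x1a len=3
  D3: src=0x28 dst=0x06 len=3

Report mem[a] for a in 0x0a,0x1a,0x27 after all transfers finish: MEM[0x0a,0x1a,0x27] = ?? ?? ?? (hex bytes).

MEM[0x0a,0x1a,0x27] = 0b ba 6c

D0: mem[0x06..0x0c] <- [ba d5 41 50 fa b1 b0]
D1: mem[0x07..0x0c] <- [b1 b0 9a 0b bf bf]
D2: mem[0x1a..0x1c] <- [ba b1 b0]
D3: mem[0x06..0x08] <- [bc b7 d4]
query mem[0x0a]=0x0b, mem[0x1a]=0xba, mem[0x27]=0x6c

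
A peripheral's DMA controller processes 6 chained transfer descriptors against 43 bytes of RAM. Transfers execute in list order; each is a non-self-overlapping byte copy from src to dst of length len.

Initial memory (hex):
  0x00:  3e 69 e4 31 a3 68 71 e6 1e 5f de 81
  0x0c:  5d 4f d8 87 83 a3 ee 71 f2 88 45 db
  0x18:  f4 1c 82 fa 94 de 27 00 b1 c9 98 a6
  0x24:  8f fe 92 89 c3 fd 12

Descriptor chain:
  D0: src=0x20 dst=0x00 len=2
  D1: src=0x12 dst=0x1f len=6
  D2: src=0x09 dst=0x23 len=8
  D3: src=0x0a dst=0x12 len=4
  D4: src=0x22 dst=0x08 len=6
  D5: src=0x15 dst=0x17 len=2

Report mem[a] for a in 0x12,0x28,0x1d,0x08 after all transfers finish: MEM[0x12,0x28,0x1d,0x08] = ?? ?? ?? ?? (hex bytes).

#0 dst[0x00+2] := {0xb1,0xc9}
#1 dst[0x1f+6] := {0xee,0x71,0xf2,0x88,0x45,0xdb}
#2 dst[0x23+8] := {0x5f,0xde,0x81,0x5d,0x4f,0xd8,0x87,0x83}
#3 dst[0x12+4] := {0xde,0x81,0x5d,0x4f}
#4 dst[0x08+6] := {0x88,0x5f,0xde,0x81,0x5d,0x4f}
#5 dst[0x17+2] := {0x4f,0x45}
query mem[0x12]=0xde, mem[0x28]=0xd8, mem[0x1d]=0xde, mem[0x08]=0x88

MEM[0x12,0x28,0x1d,0x08] = de d8 de 88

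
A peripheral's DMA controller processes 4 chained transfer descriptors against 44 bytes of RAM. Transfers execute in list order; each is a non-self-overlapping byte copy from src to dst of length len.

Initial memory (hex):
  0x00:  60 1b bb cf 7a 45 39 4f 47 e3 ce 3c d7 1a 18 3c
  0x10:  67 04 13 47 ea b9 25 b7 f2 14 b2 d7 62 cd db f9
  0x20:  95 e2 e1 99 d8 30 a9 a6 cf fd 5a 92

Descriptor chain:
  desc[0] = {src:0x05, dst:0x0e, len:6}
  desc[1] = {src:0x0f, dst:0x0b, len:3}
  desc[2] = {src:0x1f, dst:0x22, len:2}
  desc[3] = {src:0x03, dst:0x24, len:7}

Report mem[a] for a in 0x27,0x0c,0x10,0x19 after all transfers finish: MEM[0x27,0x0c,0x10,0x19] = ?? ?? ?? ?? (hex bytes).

  after D0: wrote 6B at 0x0e = 45394f47e3ce
  after D1: wrote 3B at 0x0b = 394f47
  after D2: wrote 2B at 0x22 = f995
  after D3: wrote 7B at 0x24 = cf7a45394f47e3
query mem[0x27]=0x39, mem[0x0c]=0x4f, mem[0x10]=0x4f, mem[0x19]=0x14

MEM[0x27,0x0c,0x10,0x19] = 39 4f 4f 14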